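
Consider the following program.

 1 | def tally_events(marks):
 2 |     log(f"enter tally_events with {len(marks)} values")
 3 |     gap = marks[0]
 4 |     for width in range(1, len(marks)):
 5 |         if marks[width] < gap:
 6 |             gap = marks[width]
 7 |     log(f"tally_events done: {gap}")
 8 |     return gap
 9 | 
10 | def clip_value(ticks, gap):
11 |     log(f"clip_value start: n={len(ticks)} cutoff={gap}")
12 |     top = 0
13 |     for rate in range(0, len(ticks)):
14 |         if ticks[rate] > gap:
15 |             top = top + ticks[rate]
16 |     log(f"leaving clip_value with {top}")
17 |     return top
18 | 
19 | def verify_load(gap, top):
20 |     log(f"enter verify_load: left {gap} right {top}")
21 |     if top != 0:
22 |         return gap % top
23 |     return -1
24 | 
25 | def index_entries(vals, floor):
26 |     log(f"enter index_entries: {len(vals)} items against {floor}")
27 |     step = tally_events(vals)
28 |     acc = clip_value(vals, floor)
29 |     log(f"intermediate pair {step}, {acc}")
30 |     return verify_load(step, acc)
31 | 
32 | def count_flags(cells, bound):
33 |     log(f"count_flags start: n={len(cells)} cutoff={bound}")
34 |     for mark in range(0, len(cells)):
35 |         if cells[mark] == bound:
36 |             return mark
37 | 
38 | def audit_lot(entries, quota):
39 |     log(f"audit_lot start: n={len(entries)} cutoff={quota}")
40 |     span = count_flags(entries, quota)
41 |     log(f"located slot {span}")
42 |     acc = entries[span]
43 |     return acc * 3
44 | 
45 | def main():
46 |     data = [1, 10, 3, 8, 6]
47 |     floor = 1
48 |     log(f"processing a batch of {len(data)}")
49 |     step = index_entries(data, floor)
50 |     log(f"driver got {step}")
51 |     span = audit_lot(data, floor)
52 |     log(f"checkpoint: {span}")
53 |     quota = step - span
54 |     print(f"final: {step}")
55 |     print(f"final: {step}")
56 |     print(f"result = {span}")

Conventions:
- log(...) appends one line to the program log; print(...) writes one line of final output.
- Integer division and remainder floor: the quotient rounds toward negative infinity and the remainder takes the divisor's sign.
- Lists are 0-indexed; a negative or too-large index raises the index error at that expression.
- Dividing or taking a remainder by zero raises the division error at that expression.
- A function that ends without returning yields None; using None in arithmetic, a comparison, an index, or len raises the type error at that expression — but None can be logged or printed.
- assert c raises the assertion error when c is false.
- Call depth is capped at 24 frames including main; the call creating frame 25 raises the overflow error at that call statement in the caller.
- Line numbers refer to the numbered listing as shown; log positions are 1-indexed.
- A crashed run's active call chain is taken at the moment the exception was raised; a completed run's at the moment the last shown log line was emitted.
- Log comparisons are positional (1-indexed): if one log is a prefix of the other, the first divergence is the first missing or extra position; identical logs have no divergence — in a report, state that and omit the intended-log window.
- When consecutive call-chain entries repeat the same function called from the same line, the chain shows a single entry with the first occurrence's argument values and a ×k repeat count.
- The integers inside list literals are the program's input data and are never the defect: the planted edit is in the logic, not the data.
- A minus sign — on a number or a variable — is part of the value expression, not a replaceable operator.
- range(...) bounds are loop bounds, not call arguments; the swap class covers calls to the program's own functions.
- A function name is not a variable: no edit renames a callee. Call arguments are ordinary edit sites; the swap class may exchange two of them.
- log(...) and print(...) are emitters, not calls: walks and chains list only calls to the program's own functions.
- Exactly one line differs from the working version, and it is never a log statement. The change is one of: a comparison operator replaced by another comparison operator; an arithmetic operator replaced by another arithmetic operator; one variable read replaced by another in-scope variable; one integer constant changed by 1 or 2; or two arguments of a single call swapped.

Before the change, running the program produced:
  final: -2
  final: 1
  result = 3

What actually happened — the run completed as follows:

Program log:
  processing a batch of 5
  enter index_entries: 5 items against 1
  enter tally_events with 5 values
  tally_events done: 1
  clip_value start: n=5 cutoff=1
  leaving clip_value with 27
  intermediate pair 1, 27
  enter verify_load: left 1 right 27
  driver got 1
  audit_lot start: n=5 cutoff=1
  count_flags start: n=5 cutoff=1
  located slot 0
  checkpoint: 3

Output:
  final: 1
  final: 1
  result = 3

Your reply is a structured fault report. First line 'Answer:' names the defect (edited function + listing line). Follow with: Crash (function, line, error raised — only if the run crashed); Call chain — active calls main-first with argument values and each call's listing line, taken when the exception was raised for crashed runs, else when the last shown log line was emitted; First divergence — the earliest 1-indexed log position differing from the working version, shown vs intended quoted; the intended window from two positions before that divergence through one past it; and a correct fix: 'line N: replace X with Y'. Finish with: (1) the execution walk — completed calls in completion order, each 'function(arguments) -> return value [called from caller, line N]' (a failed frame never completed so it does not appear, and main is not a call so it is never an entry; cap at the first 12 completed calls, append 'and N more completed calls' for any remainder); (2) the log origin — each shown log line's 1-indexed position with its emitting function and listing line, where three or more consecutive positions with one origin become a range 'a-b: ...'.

Answer: the defect is in main at line 54.
Core observation: The two runs log identically and part ways only at the printed values.
Call chain: main.
First divergence: there is none — every log position agrees.
Execution walk:
  tally_events([1, 10, 3, 8, 6]) -> 1  [called from index_entries, line 27]
  clip_value([1, 10, 3, 8, 6], 1) -> 27  [called from index_entries, line 28]
  verify_load(1, 27) -> 1  [called from index_entries, line 30]
  index_entries([1, 10, 3, 8, 6], 1) -> 1  [called from main, line 49]
  count_flags([1, 10, 3, 8, 6], 1) -> 0  [called from audit_lot, line 40]
  audit_lot([1, 10, 3, 8, 6], 1) -> 3  [called from main, line 51]
Log line origins:
  1 — main, line 48
  2 — index_entries, line 26
  3 — tally_events, line 2
  4 — tally_events, line 7
  5 — clip_value, line 11
  6 — clip_value, line 16
  7 — index_entries, line 29
  8 — verify_load, line 20
  9 — main, line 50
  10 — audit_lot, line 39
  11 — count_flags, line 33
  12 — audit_lot, line 41
  13 — main, line 52
A correct fix: line 54: replace `step` with `quota`.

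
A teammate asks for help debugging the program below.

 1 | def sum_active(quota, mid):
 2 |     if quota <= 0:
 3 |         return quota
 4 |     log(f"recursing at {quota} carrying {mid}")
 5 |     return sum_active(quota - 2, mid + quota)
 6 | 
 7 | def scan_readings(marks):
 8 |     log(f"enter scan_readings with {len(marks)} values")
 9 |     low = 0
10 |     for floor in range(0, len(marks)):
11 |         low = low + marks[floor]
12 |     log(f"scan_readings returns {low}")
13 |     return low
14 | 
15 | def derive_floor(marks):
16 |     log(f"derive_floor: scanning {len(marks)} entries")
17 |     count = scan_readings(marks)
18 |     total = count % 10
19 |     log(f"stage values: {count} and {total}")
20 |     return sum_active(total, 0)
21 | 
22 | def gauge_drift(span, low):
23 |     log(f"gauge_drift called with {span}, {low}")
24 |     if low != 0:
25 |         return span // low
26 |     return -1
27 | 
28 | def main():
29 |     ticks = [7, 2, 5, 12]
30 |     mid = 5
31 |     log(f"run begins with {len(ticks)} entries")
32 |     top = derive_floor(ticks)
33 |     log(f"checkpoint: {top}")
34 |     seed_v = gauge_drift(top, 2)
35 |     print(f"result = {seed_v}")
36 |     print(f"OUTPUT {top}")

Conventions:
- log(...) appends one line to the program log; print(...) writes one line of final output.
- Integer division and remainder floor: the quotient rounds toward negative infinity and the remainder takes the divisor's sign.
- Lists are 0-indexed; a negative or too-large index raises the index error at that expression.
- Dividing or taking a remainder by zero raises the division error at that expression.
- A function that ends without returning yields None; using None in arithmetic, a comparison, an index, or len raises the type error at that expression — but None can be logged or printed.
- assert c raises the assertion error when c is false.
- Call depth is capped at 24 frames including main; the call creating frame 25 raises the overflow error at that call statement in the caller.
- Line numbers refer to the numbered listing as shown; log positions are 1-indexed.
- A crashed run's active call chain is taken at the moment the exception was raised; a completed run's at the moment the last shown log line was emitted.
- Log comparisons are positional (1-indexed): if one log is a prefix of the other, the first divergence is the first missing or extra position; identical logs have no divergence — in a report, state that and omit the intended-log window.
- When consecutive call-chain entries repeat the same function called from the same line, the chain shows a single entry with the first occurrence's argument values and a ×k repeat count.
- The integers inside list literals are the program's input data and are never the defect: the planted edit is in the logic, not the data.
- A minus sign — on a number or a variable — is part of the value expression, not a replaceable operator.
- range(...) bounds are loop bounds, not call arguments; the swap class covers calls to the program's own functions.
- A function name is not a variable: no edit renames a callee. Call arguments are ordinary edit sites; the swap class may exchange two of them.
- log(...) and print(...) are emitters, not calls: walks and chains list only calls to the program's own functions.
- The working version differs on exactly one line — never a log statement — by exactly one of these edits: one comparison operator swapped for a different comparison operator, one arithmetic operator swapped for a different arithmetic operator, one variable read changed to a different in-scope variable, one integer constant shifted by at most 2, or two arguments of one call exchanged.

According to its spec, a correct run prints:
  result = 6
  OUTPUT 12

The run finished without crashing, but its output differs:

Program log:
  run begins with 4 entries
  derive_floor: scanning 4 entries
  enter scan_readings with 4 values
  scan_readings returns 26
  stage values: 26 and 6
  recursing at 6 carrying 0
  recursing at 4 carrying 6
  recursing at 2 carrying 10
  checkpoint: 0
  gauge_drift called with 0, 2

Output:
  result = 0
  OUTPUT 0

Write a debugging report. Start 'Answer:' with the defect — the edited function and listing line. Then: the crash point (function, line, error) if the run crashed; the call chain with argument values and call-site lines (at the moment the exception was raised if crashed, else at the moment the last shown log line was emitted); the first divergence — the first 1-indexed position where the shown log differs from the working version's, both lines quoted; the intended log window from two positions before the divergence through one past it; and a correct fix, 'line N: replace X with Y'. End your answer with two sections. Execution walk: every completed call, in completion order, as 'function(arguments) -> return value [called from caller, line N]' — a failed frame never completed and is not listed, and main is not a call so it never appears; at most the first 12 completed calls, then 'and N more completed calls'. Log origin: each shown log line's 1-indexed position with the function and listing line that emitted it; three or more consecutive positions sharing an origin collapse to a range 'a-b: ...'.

Answer: the defect is in sum_active at line 3.
Key fact: Log line 9 is where behavior first shows: 'checkpoint: 0' appears instead of 'checkpoint: 12'.
Call chain: main -> gauge_drift(0, 2) (called at line 34).
First divergence: position 9; shown 'checkpoint: 0' vs intended 'checkpoint: 12'.
Intended log window:
  7: recursing at 4 carrying 6
  8: recursing at 2 carrying 10
  9: checkpoint: 12
  10: gauge_drift called with 12, 2
Execution walk:
  scan_readings([7, 2, 5, 12]) -> 26  [called from derive_floor, line 17]
  sum_active(0, 12) -> 0  [called from sum_active, line 5]
  sum_active(2, 10) -> 0  [called from sum_active, line 5]
  sum_active(4, 6) -> 0  [called from sum_active, line 5]
  sum_active(6, 0) -> 0  [called from derive_floor, line 20]
  derive_floor([7, 2, 5, 12]) -> 0  [called from main, line 32]
  gauge_drift(0, 2) -> 0  [called from main, line 34]
Log origins:
  1: emitted by main (line 31)
  2: emitted by derive_floor (line 16)
  3: emitted by scan_readings (line 8)
  4: emitted by scan_readings (line 12)
  5: emitted by derive_floor (line 19)
  6-8: emitted by sum_active (line 4)
  9: emitted by main (line 33)
  10: emitted by gauge_drift (line 23)
A correct fix: line 3: replace `quota` with `mid`.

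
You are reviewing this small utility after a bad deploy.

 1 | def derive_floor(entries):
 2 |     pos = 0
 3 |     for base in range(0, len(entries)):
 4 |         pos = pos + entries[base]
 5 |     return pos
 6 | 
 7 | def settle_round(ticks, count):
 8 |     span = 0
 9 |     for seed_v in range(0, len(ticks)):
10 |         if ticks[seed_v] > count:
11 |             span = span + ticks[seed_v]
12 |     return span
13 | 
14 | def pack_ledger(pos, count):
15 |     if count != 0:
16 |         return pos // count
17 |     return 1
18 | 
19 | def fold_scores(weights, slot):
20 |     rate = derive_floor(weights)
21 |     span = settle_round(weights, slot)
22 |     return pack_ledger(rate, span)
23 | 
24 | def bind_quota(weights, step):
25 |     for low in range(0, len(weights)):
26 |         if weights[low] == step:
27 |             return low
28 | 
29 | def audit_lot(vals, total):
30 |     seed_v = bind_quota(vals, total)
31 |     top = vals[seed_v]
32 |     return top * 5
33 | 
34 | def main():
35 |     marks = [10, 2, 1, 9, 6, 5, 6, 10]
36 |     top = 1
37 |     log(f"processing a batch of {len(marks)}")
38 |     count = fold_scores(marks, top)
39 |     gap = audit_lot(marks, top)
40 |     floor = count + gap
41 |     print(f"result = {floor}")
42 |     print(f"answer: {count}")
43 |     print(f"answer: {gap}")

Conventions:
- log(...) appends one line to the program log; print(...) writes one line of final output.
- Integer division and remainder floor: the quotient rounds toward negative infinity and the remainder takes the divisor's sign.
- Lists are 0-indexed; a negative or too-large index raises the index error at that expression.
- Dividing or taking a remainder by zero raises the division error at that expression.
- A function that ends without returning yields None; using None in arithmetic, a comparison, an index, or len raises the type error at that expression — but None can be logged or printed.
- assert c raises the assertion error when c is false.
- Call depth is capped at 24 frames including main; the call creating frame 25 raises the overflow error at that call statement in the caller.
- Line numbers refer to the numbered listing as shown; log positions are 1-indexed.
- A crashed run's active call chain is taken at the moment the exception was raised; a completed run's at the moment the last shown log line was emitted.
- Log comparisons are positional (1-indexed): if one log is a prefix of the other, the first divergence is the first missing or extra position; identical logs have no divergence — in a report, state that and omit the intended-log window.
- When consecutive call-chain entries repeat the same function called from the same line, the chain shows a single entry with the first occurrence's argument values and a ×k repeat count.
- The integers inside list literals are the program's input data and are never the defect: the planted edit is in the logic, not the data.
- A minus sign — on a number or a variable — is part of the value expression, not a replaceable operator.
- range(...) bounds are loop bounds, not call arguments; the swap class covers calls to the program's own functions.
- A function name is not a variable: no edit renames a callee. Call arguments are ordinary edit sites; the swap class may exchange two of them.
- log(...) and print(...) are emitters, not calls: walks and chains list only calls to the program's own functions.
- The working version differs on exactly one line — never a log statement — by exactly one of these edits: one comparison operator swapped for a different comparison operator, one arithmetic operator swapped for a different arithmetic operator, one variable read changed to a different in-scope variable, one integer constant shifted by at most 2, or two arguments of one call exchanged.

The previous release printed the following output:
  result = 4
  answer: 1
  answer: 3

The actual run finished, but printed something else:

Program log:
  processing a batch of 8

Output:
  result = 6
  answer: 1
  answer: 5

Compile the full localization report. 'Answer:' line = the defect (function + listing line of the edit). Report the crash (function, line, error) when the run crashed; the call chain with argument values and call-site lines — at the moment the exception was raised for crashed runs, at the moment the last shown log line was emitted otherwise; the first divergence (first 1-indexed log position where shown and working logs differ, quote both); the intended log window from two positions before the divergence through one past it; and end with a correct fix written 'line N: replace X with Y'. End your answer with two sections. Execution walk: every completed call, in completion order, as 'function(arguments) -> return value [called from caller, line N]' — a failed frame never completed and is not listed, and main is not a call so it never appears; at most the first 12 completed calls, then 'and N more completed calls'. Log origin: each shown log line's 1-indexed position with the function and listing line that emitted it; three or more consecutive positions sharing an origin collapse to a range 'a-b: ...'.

Answer: the defect is in audit_lot at line 32.
Core observation: Nothing in the log betrays the bug — only the output does.
Call chain: main.
First divergence: there is none — every log position agrees.
Execution walk:
  derive_floor([10, 2, 1, 9, 6, 5, 6, 10]) -> 49  [called from fold_scores, line 20]
  settle_round([10, 2, 1, 9, 6, 5, 6, 10], 1) -> 48  [called from fold_scores, line 21]
  pack_ledger(49, 48) -> 1  [called from fold_scores, line 22]
  fold_scores([10, 2, 1, 9, 6, 5, 6, 10], 1) -> 1  [called from main, line 38]
  bind_quota([10, 2, 1, 9, 6, 5, 6, 10], 1) -> 2  [called from audit_lot, line 30]
  audit_lot([10, 2, 1, 9, 6, 5, 6, 10], 1) -> 5  [called from main, line 39]
Log line origins:
  1: logged in main at line 37
A correct fix: line 32: replace `5` with `3`.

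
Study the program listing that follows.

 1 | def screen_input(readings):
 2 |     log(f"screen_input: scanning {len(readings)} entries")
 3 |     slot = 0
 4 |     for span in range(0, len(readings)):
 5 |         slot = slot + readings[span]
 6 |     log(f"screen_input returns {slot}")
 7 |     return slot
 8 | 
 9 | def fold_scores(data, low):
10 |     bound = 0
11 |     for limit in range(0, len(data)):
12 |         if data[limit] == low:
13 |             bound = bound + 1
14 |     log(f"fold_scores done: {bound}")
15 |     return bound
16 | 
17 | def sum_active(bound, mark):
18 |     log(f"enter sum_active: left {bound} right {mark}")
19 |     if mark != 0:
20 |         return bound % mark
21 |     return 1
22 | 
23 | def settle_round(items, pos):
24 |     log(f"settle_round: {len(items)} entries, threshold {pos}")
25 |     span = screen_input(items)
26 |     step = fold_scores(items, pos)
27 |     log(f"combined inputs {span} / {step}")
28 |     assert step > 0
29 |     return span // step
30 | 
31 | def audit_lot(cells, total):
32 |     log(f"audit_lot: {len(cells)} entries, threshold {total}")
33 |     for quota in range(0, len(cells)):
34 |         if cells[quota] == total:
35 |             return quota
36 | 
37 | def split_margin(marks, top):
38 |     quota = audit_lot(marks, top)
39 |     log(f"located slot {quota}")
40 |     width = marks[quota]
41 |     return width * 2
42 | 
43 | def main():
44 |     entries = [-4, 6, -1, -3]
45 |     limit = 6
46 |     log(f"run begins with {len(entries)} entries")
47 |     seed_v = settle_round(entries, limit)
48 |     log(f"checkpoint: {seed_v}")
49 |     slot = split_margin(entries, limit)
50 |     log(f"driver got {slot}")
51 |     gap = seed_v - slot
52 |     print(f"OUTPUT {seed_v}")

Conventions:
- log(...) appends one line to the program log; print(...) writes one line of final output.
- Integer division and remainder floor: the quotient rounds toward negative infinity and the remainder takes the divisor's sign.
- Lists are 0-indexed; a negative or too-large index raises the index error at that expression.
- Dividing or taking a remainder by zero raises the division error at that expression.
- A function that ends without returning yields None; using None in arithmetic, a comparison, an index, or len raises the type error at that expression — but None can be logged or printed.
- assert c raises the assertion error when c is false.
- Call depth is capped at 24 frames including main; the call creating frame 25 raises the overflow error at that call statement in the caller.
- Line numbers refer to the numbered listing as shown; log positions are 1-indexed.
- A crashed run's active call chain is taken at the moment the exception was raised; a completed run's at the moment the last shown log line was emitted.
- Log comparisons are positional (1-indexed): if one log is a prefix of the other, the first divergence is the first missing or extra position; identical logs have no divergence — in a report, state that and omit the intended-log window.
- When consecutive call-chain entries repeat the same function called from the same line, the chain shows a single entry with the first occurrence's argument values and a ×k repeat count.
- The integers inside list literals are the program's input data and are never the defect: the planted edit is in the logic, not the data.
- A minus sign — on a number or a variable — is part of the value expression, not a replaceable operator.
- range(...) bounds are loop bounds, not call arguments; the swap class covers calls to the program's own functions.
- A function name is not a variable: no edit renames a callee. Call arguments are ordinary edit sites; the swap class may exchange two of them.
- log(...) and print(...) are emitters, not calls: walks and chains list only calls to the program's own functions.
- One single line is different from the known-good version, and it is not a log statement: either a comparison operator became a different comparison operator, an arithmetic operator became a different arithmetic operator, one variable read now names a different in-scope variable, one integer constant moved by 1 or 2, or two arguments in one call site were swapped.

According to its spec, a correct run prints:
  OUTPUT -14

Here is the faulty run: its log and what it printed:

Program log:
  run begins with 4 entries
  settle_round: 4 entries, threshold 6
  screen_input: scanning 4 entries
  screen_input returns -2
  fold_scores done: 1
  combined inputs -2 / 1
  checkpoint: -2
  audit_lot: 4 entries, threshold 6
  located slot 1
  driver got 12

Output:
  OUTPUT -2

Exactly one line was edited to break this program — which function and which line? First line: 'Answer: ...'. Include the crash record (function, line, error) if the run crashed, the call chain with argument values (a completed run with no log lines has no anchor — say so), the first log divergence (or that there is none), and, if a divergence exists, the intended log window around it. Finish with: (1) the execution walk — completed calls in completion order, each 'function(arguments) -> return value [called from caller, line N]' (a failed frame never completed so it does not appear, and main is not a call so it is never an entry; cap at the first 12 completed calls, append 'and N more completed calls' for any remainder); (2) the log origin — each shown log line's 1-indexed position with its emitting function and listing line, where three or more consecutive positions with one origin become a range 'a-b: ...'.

Answer: the defect is in main at line 52.
The tell: Every logged value matches the working version; the printed result is what differs.
Call chain: main.
First divergence: there is none — every log position agrees.
Execution walk:
  screen_input([-4, 6, -1, -3]) -> -2  [called from settle_round, line 25]
  fold_scores([-4, 6, -1, -3], 6) -> 1  [called from settle_round, line 26]
  settle_round([-4, 6, -1, -3], 6) -> -2  [called from main, line 47]
  audit_lot([-4, 6, -1, -3], 6) -> 1  [called from split_margin, line 38]
  split_margin([-4, 6, -1, -3], 6) -> 12  [called from main, line 49]
Log origin:
  1: emitted by main (line 46)
  2: emitted by settle_round (line 24)
  3: emitted by screen_input (line 2)
  4: emitted by screen_input (line 6)
  5: emitted by fold_scores (line 14)
  6: emitted by settle_round (line 27)
  7: emitted by main (line 48)
  8: emitted by audit_lot (line 32)
  9: emitted by split_margin (line 39)
  10: emitted by main (line 50)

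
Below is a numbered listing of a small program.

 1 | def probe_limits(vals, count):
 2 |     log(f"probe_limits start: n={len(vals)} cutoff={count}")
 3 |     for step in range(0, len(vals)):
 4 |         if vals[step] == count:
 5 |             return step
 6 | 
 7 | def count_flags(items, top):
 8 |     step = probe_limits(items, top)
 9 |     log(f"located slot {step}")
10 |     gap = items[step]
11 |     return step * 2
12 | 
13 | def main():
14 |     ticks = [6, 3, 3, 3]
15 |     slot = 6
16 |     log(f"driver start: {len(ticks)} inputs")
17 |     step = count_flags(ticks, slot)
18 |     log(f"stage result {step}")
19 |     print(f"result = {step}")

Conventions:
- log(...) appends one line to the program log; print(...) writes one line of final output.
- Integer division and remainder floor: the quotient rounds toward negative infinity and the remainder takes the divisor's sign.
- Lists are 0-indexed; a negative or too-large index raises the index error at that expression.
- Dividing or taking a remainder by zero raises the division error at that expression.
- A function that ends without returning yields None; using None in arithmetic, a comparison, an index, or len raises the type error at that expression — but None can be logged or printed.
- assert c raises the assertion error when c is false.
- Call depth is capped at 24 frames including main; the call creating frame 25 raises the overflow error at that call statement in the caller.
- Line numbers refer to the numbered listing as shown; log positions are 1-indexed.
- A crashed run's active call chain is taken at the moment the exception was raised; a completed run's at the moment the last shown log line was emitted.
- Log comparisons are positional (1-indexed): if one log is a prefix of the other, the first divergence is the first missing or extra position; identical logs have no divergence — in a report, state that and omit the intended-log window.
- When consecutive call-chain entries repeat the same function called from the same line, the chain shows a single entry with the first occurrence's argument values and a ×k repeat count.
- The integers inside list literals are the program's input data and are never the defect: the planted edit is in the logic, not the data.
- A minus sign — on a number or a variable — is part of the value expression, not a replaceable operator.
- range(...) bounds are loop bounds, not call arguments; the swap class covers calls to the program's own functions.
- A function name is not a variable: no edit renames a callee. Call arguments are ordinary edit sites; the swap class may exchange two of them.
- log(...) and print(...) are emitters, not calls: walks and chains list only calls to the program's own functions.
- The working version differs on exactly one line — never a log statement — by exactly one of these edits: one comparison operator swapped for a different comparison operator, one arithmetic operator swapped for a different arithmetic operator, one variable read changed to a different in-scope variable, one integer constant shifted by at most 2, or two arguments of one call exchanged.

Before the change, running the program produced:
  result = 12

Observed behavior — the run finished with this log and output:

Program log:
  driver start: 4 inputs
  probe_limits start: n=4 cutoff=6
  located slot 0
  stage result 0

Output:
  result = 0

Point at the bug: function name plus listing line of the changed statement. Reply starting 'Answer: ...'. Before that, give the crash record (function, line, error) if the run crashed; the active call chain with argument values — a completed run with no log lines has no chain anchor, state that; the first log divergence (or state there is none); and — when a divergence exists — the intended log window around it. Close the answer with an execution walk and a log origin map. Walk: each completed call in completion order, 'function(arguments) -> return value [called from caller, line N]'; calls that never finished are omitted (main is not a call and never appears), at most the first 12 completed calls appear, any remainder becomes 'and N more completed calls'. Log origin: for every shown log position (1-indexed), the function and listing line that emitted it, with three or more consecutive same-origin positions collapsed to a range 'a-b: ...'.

Answer: the defect is in count_flags at line 11.
Core observation: At log position 4 the runs split — shown 'stage result 0', but the working version logs 'stage result 12'.
Call chain: main.
First divergence: position 4; shown 'stage result 0' vs intended 'stage result 12'.
Intended log window:
  2: probe_limits start: n=4 cutoff=6
  3: located slot 0
  4: stage result 12
Execution walk:
  probe_limits([6, 3, 3, 3], 6) -> 0  [called from count_flags, line 8]
  count_flags([6, 3, 3, 3], 6) -> 0  [called from main, line 17]
Origin of each log line:
  1: emitted by main (line 16)
  2: emitted by probe_limits (line 2)
  3: emitted by count_flags (line 9)
  4: emitted by main (line 18)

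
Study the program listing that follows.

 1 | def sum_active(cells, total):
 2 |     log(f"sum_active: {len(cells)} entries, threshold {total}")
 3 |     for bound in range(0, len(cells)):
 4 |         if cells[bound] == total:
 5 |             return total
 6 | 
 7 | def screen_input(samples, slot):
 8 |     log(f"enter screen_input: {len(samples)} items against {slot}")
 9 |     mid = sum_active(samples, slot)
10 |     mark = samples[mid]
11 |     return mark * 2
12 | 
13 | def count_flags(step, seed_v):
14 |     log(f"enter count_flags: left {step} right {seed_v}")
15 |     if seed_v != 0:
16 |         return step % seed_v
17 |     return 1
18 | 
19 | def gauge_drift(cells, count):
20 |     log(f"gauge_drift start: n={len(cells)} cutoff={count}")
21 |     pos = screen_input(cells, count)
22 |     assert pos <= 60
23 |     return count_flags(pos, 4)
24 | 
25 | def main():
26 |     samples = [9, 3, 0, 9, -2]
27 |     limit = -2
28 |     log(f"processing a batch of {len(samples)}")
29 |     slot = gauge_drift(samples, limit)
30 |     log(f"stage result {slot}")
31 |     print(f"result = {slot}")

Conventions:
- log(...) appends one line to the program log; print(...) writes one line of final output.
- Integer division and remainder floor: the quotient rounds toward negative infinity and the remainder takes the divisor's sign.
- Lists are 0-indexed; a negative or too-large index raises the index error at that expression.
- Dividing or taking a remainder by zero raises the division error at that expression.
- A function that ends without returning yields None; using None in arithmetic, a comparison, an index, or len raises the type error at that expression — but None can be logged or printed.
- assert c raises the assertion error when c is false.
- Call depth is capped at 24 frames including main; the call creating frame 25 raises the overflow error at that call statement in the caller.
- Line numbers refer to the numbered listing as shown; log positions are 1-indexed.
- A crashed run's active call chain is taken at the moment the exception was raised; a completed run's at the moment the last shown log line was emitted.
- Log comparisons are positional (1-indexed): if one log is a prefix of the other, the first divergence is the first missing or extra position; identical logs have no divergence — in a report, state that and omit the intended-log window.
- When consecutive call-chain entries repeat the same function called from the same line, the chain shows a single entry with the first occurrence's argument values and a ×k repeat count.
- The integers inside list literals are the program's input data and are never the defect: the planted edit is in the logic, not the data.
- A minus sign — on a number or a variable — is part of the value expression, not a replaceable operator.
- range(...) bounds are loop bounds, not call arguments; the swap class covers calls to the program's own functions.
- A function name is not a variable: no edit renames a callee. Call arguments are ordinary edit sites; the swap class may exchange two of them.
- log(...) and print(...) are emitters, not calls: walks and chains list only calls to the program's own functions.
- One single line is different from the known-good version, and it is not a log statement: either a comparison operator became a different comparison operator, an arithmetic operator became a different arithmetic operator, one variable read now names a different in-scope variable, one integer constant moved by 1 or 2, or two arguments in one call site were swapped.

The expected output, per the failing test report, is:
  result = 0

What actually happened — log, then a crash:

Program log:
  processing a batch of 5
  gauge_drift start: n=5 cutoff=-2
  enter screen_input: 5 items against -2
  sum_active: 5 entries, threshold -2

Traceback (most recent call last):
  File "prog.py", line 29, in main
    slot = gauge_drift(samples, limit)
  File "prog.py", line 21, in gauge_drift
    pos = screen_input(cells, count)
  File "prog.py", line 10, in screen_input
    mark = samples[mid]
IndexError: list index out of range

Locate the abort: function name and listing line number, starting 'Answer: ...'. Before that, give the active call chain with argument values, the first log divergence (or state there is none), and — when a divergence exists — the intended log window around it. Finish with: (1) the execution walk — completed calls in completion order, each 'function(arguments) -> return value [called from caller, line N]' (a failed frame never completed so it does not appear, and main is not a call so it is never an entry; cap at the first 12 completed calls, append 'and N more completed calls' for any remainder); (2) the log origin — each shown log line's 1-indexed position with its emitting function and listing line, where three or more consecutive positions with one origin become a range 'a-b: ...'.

Answer: the error was raised in screen_input, line 10.
Key observation: The log ends early — 4 lines, where the working version next logs 'enter count_flags: left -4 right 4'.
Call chain: main -> gauge_drift([9, 3, 0, 9, -2], -2) (called at line 29) -> screen_input([9, 3, 0, 9, -2], -2) (called at line 21).
First divergence: position 5 — after 4 matching lines the faulty run goes silent; intended next line 'enter count_flags: left -4 right 4'.
Intended log window:
  3: enter screen_input: 5 items against -2
  4: sum_active: 5 entries, threshold -2
  5: enter count_flags: left -4 right 4
  6: stage result 0
Execution walk:
  sum_active([9, 3, 0, 9, -2], -2) -> -2  [called from screen_input, line 9]
Log origin:
  1: from main, line 28
  2: from gauge_drift, line 20
  3: from screen_input, line 8
  4: from sum_active, line 2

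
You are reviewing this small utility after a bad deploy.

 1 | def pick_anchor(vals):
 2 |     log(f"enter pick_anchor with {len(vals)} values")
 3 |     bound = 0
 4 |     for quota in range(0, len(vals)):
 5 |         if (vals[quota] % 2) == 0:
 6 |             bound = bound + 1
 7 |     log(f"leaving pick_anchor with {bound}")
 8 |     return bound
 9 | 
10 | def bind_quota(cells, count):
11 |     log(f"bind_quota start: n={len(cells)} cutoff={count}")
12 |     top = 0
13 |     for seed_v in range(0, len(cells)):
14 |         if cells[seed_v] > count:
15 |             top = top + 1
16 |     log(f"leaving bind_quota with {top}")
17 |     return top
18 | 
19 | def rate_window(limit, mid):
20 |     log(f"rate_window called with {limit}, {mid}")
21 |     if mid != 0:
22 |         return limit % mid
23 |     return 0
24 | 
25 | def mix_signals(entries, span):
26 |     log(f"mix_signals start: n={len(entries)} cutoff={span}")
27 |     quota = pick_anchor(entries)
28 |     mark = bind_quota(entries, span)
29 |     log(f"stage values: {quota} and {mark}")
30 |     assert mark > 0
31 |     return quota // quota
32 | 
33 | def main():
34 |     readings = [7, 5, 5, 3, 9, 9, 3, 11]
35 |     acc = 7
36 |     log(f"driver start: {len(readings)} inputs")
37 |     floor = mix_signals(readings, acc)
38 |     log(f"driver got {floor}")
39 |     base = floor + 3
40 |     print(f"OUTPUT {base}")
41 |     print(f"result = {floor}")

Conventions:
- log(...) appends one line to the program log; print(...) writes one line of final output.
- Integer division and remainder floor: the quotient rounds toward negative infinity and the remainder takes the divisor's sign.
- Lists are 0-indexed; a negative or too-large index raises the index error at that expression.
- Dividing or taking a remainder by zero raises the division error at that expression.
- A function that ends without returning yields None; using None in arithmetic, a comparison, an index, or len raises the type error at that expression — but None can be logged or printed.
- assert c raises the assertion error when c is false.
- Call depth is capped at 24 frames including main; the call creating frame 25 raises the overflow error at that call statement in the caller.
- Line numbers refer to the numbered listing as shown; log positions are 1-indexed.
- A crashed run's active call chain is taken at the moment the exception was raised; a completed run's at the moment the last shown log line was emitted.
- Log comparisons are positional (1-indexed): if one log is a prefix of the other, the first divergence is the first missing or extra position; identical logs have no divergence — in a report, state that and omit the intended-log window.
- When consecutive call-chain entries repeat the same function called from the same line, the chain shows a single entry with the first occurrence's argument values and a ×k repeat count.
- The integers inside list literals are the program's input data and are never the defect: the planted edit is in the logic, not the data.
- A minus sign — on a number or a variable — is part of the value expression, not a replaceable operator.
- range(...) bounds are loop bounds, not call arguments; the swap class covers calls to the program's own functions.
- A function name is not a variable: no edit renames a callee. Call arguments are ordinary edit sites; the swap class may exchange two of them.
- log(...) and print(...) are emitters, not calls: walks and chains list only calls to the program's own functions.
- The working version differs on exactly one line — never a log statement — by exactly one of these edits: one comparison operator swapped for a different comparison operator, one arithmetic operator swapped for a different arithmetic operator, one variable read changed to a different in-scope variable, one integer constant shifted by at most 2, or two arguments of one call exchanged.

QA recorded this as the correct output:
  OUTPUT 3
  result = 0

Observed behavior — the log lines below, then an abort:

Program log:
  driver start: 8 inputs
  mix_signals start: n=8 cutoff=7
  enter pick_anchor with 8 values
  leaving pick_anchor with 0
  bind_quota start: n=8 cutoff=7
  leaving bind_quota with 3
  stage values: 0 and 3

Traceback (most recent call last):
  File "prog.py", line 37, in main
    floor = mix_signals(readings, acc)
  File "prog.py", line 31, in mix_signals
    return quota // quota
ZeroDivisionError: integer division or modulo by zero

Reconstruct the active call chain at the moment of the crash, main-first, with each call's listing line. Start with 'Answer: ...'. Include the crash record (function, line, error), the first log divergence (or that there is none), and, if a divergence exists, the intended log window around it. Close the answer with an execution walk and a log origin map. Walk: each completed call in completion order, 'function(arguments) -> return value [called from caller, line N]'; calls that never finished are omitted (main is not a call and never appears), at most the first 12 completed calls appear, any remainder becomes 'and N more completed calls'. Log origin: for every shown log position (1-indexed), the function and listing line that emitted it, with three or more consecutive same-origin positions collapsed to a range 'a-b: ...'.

Answer: main -> mix_signals (called at line 37).
Key observation: A complete run would log 'driver got 0' next, but this one stopped at 7 lines.
Crash: mix_signals, line 31, ZeroDivisionError.
First divergence: position 8 — after 7 matching lines the faulty run goes silent; intended next line 'driver got 0'.
Intended log window:
  6: leaving bind_quota with 3
  7: stage values: 0 and 3
  8: driver got 0
Execution walk:
  pick_anchor([7, 5, 5, 3, 9, 9, 3, 11]) -> 0  [called from mix_signals, line 27]
  bind_quota([7, 5, 5, 3, 9, 9, 3, 11], 7) -> 3  [called from mix_signals, line 28]
Log origins:
  1: from main, line 36
  2: from mix_signals, line 26
  3: from pick_anchor, line 2
  4: from pick_anchor, line 7
  5: from bind_quota, line 11
  6: from bind_quota, line 16
  7: from mix_signals, line 29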